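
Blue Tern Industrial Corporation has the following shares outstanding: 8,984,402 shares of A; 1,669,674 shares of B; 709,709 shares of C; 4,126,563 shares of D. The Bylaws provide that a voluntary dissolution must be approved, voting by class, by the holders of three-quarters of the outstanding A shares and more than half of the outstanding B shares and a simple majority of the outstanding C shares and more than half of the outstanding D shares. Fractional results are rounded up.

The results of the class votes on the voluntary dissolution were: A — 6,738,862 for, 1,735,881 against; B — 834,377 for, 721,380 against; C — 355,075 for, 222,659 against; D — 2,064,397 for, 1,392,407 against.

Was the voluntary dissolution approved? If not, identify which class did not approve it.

Not approved — the B shares did not give the required vote.

A: 3/4 of 8984402 = 6738301.50, rounded up to 6738302; 6,738,302 required, 6,738,862 in favor — approved.
B: a majority of 1669674 is 834838; 834,838 required, 834,377 in favor — not approved.
C: a majority of 709709 is 354855; 354,855 required, 355,075 in favor — approved.
D: a majority of 4126563 is 2063282; 2,063,282 required, 2,064,397 in favor — approved.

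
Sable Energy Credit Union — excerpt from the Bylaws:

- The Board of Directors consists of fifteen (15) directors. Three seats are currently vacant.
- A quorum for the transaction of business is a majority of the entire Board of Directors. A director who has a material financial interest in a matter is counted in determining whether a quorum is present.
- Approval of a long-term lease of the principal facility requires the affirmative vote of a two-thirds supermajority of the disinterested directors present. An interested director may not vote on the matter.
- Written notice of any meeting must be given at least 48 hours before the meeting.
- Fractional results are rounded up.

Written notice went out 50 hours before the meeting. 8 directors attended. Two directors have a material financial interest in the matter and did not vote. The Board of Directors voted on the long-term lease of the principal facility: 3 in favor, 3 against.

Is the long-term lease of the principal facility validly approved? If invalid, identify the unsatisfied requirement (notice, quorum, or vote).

Notice: 50 hours given; 48 required (50 ≥ 48). Satisfied.
Quorum: 8 present (interested directors count toward quorum); quorum is 8. Satisfied.
Vote: the long-term lease of the principal facility requires two-thirds of the disinterested directors present (8 − 2 = 6). 2/3 of 6 = 4, so 4 affirmative votes are needed; 3 voted in favor. Not satisfied.

Invalid — vote requirement not satisfied.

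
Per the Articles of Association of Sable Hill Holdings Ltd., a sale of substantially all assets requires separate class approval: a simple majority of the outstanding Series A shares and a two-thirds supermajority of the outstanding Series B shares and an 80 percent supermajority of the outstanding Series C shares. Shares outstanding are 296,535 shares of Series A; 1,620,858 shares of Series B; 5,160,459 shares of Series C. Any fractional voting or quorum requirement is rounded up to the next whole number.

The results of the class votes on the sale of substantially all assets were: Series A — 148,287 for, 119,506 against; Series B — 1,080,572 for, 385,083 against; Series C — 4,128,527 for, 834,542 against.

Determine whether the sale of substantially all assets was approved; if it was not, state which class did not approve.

Approved — every class gave the required vote.

Series A: a majority of 296535 is 148268; 148,268 required, 148,287 in favor — approved.
Series B: 2/3 of 1620858 = 1080572; 1,080,572 required, 1,080,572 in favor — approved.
Series C: 4/5 of 5160459 = 4128367.20, rounded up to 4128368; 4,128,368 required, 4,128,527 in favor — approved.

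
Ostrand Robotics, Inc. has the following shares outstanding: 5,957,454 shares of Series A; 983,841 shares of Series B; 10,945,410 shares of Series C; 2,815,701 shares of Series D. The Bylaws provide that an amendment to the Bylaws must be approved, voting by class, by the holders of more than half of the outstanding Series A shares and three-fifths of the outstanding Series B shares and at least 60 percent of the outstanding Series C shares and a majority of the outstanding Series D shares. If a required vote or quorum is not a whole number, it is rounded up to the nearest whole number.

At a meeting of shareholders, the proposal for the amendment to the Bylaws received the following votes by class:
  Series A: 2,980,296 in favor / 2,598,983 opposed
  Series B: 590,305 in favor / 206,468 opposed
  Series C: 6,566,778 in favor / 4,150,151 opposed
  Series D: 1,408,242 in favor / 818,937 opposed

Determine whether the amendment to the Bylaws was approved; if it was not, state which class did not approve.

Series A: a majority of 5957454 is 2978728; 2,978,728 required, 2,980,296 in favor — approved.
Series B: 3/5 of 983841 = 590304.60, rounded up to 590305; 590,305 required, 590,305 in favor — approved.
Series C: 3/5 of 10945410 = 6567246; 6,567,246 required, 6,566,778 in favor — not approved.
Series D: a majority of 2815701 is 1407851; 1,407,851 required, 1,408,242 in favor — approved.

Not approved — the Series C shares did not give the required vote.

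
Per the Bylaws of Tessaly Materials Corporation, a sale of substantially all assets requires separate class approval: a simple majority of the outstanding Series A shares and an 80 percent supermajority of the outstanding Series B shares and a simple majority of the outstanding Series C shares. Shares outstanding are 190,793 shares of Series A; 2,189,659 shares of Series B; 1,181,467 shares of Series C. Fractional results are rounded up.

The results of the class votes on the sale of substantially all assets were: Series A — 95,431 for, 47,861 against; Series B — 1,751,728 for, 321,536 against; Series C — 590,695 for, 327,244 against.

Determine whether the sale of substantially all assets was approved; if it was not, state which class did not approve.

Not approved — the Series C shares did not give the required vote.

Series A: a majority of 190793 is 95397; 95,397 required, 95,431 in favor — approved.
Series B: 4/5 of 2189659 = 1751727.20, rounded up to 1751728; 1,751,728 required, 1,751,728 in favor — approved.
Series C: a majority of 1181467 is 590734; 590,734 required, 590,695 in favor — not approved.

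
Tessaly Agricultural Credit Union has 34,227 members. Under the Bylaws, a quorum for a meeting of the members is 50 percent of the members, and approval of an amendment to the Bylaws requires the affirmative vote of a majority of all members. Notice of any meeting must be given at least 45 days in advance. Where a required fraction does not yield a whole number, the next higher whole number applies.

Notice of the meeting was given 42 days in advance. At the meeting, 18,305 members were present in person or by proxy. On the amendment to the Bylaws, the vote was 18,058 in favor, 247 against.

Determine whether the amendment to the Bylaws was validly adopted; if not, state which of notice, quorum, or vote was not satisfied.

Notice: 42 days given; 45 required. Not satisfied.
Quorum: 50% of 34,227 = 17,113.50, rounded up to 17,114; 18,305 present. Satisfied.
Vote: requires a majority of all members (34,227); a majority of 34227 is 17114, so 17,114 needed; 18,058 in favor. Satisfied.

Invalid — notice requirement not satisfied.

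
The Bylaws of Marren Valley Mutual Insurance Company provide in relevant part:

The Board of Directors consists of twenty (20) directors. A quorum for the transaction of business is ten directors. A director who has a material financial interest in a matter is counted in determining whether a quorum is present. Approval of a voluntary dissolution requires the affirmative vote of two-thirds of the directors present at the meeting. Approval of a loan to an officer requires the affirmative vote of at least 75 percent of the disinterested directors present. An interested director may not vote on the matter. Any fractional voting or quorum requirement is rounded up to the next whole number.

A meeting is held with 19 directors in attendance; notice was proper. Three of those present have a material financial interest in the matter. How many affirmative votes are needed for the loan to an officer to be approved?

12

The loan to an officer requires three-fourths of the disinterested directors present (19 − 3 = 16).
3/4 of 16 = 12.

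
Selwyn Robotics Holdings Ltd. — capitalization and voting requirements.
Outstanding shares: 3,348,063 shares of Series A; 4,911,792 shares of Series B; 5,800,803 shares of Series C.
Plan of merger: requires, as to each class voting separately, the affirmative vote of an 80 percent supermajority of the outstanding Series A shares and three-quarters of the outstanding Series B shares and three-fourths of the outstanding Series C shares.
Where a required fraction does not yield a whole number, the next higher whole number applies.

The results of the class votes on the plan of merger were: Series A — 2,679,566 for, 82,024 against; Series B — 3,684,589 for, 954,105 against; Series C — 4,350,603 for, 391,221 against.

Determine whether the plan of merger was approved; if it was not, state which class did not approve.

Approved — every class gave the required vote.

Series A: 4/5 of 3348063 = 2678450.40, rounded up to 2678451; 2,678,451 required, 2,679,566 in favor — approved.
Series B: 3/4 of 4911792 = 3683844; 3,683,844 required, 3,684,589 in favor — approved.
Series C: 3/4 of 5800803 = 4350602.25, rounded up to 4350603; 4,350,603 required, 4,350,603 in favor — approved.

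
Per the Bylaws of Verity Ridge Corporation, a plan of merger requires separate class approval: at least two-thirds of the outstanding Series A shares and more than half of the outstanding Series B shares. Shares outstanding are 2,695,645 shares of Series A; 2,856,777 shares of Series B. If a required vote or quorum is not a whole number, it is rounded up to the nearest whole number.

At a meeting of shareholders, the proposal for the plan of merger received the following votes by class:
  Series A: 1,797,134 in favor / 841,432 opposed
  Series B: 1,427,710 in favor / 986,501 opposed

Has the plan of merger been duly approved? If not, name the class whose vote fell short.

Not approved — the Series B shares did not give the required vote.

Series A: 2/3 of 2695645 = 1797096.67, rounded up to 1797097; 1,797,097 required, 1,797,134 in favor — approved.
Series B: a majority of 2856777 is 1428389; 1,428,389 required, 1,427,710 in favor — not approved.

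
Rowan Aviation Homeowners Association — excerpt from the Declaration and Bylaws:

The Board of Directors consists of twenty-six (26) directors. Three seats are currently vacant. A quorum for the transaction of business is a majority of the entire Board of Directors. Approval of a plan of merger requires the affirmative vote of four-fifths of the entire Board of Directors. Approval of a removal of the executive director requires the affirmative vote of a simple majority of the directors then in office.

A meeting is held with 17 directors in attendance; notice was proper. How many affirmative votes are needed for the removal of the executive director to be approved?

The removal of the executive director requires a majority of the directors then in office (23).
A majority of 23 is 12.

12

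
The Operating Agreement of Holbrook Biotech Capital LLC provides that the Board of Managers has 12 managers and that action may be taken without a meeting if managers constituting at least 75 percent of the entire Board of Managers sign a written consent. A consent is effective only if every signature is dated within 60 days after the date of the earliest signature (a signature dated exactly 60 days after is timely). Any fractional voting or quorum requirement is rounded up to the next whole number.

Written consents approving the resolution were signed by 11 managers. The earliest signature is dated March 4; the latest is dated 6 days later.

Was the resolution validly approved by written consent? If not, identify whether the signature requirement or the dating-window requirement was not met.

Effective — both the signature and dating-window requirements are satisfied.

Signatures required: at least 75 percent of 12 — 3/4 of 12 = 9, so 9 needed; 11 signed. Sufficient.
Dating window: the latest signature is 6 days after the earliest; the limit is 60 days. Within the window.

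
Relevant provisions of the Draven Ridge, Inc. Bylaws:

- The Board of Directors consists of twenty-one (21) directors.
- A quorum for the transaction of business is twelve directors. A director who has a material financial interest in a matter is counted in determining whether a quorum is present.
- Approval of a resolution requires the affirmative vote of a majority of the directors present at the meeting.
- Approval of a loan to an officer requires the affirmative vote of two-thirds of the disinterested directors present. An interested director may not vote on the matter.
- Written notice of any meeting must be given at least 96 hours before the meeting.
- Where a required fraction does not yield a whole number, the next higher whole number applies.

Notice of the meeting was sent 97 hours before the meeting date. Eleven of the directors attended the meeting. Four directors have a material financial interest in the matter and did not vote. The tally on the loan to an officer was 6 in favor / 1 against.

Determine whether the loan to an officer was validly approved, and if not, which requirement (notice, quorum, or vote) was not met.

Notice: 97 hours given; 96 required (97 ≥ 96). Satisfied.
Quorum: 11 present (interested directors count toward quorum); quorum is 12. Not satisfied.
Vote: the loan to an officer requires two-thirds of the disinterested directors present (11 − 4 = 7). 2/3 of 7 = 4.67, rounded up to 5, so 5 affirmative votes are needed; 6 voted in favor. Satisfied. (Moot — without a quorum no business can be validly transacted.)

Invalid — quorum requirement not satisfied.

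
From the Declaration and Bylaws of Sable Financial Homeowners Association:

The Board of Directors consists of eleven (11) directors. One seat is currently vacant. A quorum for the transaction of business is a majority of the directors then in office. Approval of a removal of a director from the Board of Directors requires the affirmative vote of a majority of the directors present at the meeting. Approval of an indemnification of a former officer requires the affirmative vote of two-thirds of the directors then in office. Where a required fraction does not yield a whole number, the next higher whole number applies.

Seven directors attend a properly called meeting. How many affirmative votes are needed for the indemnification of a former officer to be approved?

The indemnification of a former officer requires two-thirds of the directors then in office (10).
2/3 of 10 = 6.67, rounded up to 7.

7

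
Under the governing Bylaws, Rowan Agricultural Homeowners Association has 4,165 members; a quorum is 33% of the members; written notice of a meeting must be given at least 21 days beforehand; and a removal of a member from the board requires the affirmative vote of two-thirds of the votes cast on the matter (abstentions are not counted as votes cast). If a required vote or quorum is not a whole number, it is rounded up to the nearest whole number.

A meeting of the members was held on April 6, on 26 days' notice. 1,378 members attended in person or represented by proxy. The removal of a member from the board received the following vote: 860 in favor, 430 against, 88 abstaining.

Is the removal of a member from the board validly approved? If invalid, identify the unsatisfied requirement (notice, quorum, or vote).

Notice: 26 days given; 21 required. Satisfied.
Quorum: 33% of 4,165 = 1,374.45, rounded up to 1,375; 1,378 present. Satisfied.
Vote: requires two-thirds of the votes cast (1,378 − 88 abstaining = 1,290); 2/3 of 1290 = 860, so 860 needed; 860 in favor. Satisfied.

Valid — all requirements satisfied.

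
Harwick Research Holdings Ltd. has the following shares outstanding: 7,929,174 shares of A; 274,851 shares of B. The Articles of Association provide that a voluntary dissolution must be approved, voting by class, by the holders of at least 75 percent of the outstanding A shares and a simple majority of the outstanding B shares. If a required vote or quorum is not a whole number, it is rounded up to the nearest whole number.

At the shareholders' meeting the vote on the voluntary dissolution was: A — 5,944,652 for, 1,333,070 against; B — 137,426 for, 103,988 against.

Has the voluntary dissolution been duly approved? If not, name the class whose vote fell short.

A: 3/4 of 7929174 = 5946880.50, rounded up to 5946881; 5,946,881 required, 5,944,652 in favor — not approved.
B: a majority of 274851 is 137426; 137,426 required, 137,426 in favor — approved.

Not approved — the A shares did not give the required vote.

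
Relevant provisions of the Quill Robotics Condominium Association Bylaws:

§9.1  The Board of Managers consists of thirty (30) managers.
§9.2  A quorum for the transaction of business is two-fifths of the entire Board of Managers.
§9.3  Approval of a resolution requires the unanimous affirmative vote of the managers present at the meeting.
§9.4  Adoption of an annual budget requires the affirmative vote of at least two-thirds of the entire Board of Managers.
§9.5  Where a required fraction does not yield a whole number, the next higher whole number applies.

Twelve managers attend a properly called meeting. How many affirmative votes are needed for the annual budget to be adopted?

20

The annual budget requires two-thirds of the entire Board of Managers (30).
2/3 of 30 = 20.
(Only 12 can vote, so the annual budget cannot pass at this meeting, but the required vote is still 20.)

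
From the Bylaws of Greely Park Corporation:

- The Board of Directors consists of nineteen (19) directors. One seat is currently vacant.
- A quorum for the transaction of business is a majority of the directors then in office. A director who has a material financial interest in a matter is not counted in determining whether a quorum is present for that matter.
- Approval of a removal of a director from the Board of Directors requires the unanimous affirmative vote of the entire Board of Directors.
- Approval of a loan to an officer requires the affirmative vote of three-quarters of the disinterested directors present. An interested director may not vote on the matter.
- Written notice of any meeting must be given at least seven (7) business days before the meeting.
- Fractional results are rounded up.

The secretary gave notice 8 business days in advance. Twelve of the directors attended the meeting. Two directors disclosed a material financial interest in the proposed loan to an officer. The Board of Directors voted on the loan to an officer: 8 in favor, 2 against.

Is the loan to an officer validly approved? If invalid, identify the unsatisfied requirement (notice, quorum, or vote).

Valid — all requirements satisfied.

Notice: 8 business days given; 7 required (8 ≥ 7). Satisfied.
Quorum: 12 present, but the 2 interested directors do not count, leaving 10. Quorum is 10. Satisfied.
Vote: the loan to an officer requires three-fourths of the disinterested directors present (12 − 2 = 10). 3/4 of 10 = 7.50, rounded up to 8, so 8 affirmative votes are needed; 8 voted in favor. Satisfied.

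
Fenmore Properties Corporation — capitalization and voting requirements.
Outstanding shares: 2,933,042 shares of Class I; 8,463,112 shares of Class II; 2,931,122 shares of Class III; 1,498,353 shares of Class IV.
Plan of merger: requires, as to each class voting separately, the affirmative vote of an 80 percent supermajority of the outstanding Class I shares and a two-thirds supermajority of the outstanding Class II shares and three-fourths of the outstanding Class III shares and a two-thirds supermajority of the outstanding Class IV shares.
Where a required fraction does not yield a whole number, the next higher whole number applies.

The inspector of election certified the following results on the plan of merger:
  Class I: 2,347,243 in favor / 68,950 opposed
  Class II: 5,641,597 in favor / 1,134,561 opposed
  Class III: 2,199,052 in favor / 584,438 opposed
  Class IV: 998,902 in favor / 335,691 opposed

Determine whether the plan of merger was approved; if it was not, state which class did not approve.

Class I: 4/5 of 2933042 = 2346433.60, rounded up to 2346434; 2,346,434 required, 2,347,243 in favor — approved.
Class II: 2/3 of 8463112 = 5642074.67, rounded up to 5642075; 5,642,075 required, 5,641,597 in favor — not approved.
Class III: 3/4 of 2931122 = 2198341.50, rounded up to 2198342; 2,198,342 required, 2,199,052 in favor — approved.
Class IV: 2/3 of 1498353 = 998902; 998,902 required, 998,902 in favor — approved.

Not approved — the Class II shares did not give the required vote.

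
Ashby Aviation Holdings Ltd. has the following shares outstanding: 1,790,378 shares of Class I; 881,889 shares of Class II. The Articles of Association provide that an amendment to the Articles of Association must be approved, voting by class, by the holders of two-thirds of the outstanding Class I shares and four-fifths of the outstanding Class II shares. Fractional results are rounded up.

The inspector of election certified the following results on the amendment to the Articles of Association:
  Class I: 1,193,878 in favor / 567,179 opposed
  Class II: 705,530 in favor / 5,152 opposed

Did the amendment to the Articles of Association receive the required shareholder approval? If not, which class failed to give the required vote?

Approved — every class gave the required vote.

Class I: 2/3 of 1790378 = 1193585.33, rounded up to 1193586; 1,193,586 required, 1,193,878 in favor — approved.
Class II: 4/5 of 881889 = 705511.20, rounded up to 705512; 705,512 required, 705,530 in favor — approved.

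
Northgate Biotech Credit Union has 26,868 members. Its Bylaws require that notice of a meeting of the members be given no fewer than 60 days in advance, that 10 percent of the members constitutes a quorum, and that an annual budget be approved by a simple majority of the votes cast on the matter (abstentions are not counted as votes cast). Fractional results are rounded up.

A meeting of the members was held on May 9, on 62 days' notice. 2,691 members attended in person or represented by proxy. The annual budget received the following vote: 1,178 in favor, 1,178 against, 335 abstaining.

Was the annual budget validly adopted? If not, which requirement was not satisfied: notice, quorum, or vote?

Notice: 62 days given; 60 required. Satisfied.
Quorum: 10% of 26,868 = 2,686.80, rounded up to 2,687; 2,691 present. Satisfied.
Vote: requires a majority of the votes cast (2,691 − 335 abstaining = 2,356); a majority of 2356 is 1179, so 1,179 needed; 1,178 in favor. Not satisfied.

Invalid — vote requirement not satisfied.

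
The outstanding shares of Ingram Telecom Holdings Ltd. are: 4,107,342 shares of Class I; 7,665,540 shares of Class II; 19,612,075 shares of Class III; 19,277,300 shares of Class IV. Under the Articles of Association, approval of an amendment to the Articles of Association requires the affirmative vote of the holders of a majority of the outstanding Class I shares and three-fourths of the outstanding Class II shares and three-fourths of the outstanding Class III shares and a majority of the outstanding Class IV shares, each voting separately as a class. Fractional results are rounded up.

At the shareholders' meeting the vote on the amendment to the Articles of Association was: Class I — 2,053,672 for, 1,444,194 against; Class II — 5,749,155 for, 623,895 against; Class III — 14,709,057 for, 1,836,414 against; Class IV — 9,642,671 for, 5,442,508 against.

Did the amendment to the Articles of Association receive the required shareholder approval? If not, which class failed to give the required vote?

Approved — every class gave the required vote.

Class I: a majority of 4107342 is 2053672; 2,053,672 required, 2,053,672 in favor — approved.
Class II: 3/4 of 7665540 = 5749155; 5,749,155 required, 5,749,155 in favor — approved.
Class III: 3/4 of 19612075 = 14709056.25, rounded up to 14709057; 14,709,057 required, 14,709,057 in favor — approved.
Class IV: a majority of 19277300 is 9638651; 9,638,651 required, 9,642,671 in favor — approved.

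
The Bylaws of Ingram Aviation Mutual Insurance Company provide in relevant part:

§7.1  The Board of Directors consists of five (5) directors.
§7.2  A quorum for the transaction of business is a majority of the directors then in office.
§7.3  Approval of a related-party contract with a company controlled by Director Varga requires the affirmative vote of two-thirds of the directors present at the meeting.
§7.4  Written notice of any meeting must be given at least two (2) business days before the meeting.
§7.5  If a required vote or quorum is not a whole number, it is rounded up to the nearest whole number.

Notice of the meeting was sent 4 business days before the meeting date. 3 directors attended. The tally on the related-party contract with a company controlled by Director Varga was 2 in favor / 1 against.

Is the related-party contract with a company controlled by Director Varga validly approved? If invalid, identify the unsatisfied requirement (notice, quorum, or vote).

Valid — all requirements satisfied.

Notice: 4 business days given; 2 required (4 ≥ 2). Satisfied.
Quorum: 3 present; quorum is 3. Satisfied.
Vote: the related-party contract with a company controlled by Director Varga requires two-thirds of the directors present (3). 2/3 of 3 = 2, so 2 affirmative votes are needed; 2 voted in favor. Satisfied.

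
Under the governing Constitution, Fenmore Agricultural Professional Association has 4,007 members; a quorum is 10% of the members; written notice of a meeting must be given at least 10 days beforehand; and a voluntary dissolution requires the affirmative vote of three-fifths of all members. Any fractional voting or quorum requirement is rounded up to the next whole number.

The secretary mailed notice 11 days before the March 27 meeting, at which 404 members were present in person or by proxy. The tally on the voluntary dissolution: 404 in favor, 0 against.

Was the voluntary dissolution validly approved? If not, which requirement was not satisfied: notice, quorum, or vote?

Notice: 11 days given; 10 required. Satisfied.
Quorum: 10% of 4,007 = 400.70, rounded up to 401; 404 present. Satisfied.
Vote: requires three-fifths of all members (4,007); 3/5 of 4007 = 2404.20, rounded up to 2405, so 2,405 needed; 404 in favor. Not satisfied.

Invalid — vote requirement not satisfied.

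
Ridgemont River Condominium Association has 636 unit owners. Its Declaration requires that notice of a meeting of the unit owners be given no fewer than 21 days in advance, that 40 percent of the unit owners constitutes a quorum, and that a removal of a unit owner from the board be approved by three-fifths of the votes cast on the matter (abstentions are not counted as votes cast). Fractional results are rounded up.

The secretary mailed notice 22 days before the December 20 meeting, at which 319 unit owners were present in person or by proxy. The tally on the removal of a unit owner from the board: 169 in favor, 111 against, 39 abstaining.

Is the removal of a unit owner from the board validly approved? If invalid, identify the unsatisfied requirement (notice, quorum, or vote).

Notice: 22 days given; 21 required. Satisfied.
Quorum: 40% of 636 = 254.40, rounded up to 255; 319 present. Satisfied.
Vote: requires three-fifths of the votes cast (319 − 39 abstaining = 280); 3/5 of 280 = 168, so 168 needed; 169 in favor. Satisfied.

Valid — all requirements satisfied.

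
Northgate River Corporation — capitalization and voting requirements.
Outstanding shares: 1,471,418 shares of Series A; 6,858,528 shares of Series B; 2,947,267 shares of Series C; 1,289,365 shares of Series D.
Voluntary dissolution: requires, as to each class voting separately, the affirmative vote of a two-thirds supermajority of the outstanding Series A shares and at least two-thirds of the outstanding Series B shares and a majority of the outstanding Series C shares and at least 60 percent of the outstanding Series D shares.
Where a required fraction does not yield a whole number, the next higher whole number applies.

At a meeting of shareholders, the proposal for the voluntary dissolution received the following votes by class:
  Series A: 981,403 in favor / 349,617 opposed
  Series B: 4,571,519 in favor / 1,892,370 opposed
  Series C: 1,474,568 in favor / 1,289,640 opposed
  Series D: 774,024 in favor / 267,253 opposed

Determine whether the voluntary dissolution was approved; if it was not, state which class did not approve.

Series A: 2/3 of 1471418 = 980945.33, rounded up to 980946; 980,946 required, 981,403 in favor — approved.
Series B: 2/3 of 6858528 = 4572352; 4,572,352 required, 4,571,519 in favor — not approved.
Series C: a majority of 2947267 is 1473634; 1,473,634 required, 1,474,568 in favor — approved.
Series D: 3/5 of 1289365 = 773619; 773,619 required, 774,024 in favor — approved.

Not approved — the Series B shares did not give the required vote.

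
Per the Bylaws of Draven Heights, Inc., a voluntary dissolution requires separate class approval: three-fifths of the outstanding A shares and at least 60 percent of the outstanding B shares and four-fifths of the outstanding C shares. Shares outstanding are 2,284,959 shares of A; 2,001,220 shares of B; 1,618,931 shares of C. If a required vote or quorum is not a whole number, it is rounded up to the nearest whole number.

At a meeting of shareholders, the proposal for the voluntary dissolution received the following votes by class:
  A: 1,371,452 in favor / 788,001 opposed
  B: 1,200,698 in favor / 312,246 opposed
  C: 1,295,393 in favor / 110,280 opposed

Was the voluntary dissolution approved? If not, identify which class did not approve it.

Not approved — the B shares did not give the required vote.

A: 3/5 of 2284959 = 1370975.40, rounded up to 1370976; 1,370,976 required, 1,371,452 in favor — approved.
B: 3/5 of 2001220 = 1200732; 1,200,732 required, 1,200,698 in favor — not approved.
C: 4/5 of 1618931 = 1295144.80, rounded up to 1295145; 1,295,145 required, 1,295,393 in favor — approved.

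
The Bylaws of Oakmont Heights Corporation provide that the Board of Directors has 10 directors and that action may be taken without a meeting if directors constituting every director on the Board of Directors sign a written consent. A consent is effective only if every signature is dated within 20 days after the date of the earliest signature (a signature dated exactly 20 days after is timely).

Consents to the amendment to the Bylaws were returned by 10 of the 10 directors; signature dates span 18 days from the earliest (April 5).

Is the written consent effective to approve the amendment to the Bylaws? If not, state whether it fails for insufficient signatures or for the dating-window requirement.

Signatures required: the unanimous vote of 10 — unanimous means all 10, so 10 needed; 10 signed. Sufficient.
Dating window: the latest signature is 18 days after the earliest; the limit is 20 days. Within the window.

Effective — both the signature and dating-window requirements are satisfied.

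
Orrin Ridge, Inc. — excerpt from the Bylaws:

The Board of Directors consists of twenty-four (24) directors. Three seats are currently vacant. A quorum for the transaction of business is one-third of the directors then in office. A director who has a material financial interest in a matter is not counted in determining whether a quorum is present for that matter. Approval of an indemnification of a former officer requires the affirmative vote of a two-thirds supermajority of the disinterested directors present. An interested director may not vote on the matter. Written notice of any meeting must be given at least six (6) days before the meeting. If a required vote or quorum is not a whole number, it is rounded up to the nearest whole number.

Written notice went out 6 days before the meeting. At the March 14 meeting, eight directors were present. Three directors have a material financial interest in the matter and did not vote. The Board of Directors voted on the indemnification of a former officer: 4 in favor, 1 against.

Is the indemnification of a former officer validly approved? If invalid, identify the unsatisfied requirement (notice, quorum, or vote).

Notice: 6 days given; 6 required (6 ≥ 6). Satisfied.
Quorum: 8 present, but the 3 interested directors do not count, leaving 5. Quorum is 7. Not satisfied.
Vote: the indemnification of a former officer requires two-thirds of the disinterested directors present (8 − 3 = 5). 2/3 of 5 = 3.33, rounded up to 4, so 4 affirmative votes are needed; 4 voted in favor. Satisfied. (Moot — without a quorum no business can be validly transacted.)

Invalid — quorum requirement not satisfied.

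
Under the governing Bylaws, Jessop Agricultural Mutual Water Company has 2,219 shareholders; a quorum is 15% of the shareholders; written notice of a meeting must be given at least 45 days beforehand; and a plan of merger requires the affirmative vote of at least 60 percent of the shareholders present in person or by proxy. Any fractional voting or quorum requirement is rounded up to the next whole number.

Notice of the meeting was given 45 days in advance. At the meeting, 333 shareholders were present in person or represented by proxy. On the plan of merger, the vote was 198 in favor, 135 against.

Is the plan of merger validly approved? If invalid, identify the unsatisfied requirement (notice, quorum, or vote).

Notice: 45 days given; 45 required. Satisfied.
Quorum: 15% of 2,219 = 332.85, rounded up to 333; 333 present. Satisfied.
Vote: requires three-fifths of those present (333); 3/5 of 333 = 199.80, rounded up to 200, so 200 needed; 198 in favor. Not satisfied.

Invalid — vote requirement not satisfied.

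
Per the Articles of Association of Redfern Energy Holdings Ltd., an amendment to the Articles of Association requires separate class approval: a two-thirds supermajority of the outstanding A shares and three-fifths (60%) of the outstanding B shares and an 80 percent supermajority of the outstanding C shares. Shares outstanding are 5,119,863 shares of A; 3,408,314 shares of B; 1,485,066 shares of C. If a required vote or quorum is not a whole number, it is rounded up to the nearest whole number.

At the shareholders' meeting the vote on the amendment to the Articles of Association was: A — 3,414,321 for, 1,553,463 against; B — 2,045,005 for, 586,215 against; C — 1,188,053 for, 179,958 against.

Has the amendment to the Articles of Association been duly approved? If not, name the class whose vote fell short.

Approved — every class gave the required vote.

A: 2/3 of 5119863 = 3413242; 3,413,242 required, 3,414,321 in favor — approved.
B: 3/5 of 3408314 = 2044988.40, rounded up to 2044989; 2,044,989 required, 2,045,005 in favor — approved.
C: 4/5 of 1485066 = 1188052.80, rounded up to 1188053; 1,188,053 required, 1,188,053 in favor — approved.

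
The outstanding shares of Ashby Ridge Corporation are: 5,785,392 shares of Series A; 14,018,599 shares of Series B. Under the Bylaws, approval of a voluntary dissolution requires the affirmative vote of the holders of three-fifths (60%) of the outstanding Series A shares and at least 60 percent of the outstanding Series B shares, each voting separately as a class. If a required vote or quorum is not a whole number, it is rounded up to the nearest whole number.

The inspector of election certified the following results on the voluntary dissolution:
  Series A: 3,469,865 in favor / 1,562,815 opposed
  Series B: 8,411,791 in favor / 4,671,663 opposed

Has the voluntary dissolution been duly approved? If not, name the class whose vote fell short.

Not approved — the Series A shares did not give the required vote.

Series A: 3/5 of 5785392 = 3471235.20, rounded up to 3471236; 3,471,236 required, 3,469,865 in favor — not approved.
Series B: 3/5 of 14018599 = 8411159.40, rounded up to 8411160; 8,411,160 required, 8,411,791 in favor — approved.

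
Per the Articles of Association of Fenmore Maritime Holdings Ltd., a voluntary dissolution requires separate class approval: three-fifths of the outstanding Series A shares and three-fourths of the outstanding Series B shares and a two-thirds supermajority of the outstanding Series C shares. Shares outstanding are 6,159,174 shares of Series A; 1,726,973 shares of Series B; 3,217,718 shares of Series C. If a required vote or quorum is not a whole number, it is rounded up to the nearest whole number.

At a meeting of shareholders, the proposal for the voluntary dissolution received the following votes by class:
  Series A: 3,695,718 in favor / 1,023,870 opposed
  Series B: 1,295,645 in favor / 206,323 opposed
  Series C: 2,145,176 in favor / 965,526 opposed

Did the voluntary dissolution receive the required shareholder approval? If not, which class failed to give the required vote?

Series A: 3/5 of 6159174 = 3695504.40, rounded up to 3695505; 3,695,505 required, 3,695,718 in favor — approved.
Series B: 3/4 of 1726973 = 1295229.75, rounded up to 1295230; 1,295,230 required, 1,295,645 in favor — approved.
Series C: 2/3 of 3217718 = 2145145.33, rounded up to 2145146; 2,145,146 required, 2,145,176 in favor — approved.

Approved — every class gave the required vote.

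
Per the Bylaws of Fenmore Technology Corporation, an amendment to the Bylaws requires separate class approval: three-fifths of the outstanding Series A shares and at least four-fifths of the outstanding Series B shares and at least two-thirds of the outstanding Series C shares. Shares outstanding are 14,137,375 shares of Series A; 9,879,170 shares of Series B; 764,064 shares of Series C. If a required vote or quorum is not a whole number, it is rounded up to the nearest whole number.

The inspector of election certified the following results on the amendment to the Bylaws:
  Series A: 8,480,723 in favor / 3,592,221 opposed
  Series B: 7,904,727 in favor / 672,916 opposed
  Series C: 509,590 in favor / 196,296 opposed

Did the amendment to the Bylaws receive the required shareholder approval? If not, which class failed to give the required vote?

Series A: 3/5 of 14137375 = 8482425; 8,482,425 required, 8,480,723 in favor — not approved.
Series B: 4/5 of 9879170 = 7903336; 7,903,336 required, 7,904,727 in favor — approved.
Series C: 2/3 of 764064 = 509376; 509,376 required, 509,590 in favor — approved.

Not approved — the Series A shares did not give the required vote.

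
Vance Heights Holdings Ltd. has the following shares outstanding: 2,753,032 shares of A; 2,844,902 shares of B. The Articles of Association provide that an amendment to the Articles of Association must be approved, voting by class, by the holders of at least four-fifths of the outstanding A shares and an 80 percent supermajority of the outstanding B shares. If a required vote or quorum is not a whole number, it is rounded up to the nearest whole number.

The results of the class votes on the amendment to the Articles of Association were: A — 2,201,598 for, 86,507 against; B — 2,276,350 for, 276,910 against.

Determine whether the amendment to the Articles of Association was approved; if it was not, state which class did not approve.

A: 4/5 of 2753032 = 2202425.60, rounded up to 2202426; 2,202,426 required, 2,201,598 in favor — not approved.
B: 4/5 of 2844902 = 2275921.60, rounded up to 2275922; 2,275,922 required, 2,276,350 in favor — approved.

Not approved — the A shares did not give the required vote.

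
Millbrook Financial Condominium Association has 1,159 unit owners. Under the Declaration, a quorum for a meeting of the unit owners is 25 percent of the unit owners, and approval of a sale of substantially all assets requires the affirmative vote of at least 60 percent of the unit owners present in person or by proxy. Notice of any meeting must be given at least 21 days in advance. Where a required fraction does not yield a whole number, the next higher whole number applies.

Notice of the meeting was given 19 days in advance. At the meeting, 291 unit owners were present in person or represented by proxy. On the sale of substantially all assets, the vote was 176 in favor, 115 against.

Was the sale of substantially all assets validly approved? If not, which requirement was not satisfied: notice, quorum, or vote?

Notice: 19 days given; 21 required. Not satisfied.
Quorum: 25% of 1,159 = 289.75, rounded up to 290; 291 present. Satisfied.
Vote: requires three-fifths of those present (291); 3/5 of 291 = 174.60, rounded up to 175, so 175 needed; 176 in favor. Satisfied.

Invalid — notice requirement not satisfied.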